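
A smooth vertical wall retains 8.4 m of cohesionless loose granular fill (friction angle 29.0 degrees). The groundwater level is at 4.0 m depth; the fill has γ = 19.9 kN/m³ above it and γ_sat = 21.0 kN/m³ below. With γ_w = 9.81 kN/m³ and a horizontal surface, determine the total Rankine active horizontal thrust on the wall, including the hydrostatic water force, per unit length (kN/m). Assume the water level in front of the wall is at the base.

309 kN/m

K_a = tan²(45° − φ/2) = 0.3470.
γ' = 21.0 − 9.81 = 11.19 kN/m³. Depth below WT = 4.4 m.
σ'_h at WT = K_a γ d_w = 27.62 kPa; at base = 27.62 + K_a γ' × 4.4 = 44.70 kPa.
P₁ (0–4.0 m) = ½×27.62×4.0 = 55.24. P₂ (4.0–8.4 m) = ½(27.62+44.70)×4.4 = 159.1.
P_w = ½ γ_w h₂² = 0.5×9.81×4.4² = 94.96. Total = 55.24+159.1+94.96 = 309.3 kN/m.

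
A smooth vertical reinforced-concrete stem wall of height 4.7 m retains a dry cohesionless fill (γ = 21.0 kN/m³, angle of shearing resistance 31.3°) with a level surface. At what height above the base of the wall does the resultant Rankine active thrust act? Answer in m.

1.57 m

K_a = 0.3162.
The pressure distribution is triangular, so the resultant acts at H/3 above the base = 4.7/3 = 1.567 m.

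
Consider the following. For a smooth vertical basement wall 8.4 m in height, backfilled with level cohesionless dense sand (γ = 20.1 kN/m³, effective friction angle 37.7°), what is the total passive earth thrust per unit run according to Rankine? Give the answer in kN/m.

K_p = tan²(45° + φ/2) = 4.148.
P_p = ½ K_p γ H² = 0.5 × 4.148 × 20.1 × 8.4² = 2942 kN/m.

2940 kN/m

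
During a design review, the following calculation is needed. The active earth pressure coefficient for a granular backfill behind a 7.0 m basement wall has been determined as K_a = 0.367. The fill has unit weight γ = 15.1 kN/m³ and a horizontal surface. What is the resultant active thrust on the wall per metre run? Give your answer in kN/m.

P = ½ K_a γ H² = 0.5 × 0.367 × 15.1 × 7.0² = 135.8 kN/m.

136 kN/m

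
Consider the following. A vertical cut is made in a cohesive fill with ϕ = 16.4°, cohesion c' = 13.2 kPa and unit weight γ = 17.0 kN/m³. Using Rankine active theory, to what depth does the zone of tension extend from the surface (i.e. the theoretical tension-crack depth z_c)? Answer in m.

K_a = tan²(45° − 16.4°/2) = 0.5596; √K_a = 0.7481.
The active pressure is zero where K_a γ z = 2c√K_a, so z_c = 2c/(γ√K_a) = 2×13.2/(17.0×0.7481) = 2.076 m.

2.08 m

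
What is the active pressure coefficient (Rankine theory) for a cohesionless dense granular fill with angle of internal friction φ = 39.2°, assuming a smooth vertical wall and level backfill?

K_a = tan²(45° − φ/2) = tan²(25.40°) = 0.2255.

0.225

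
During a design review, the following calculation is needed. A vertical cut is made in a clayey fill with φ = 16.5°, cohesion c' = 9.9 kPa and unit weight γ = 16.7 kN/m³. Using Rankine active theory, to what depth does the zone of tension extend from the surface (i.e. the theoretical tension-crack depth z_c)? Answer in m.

1.59 m

K_a = tan²(45° − 16.5°/2) = 0.5576; √K_a = 0.7467.
The active pressure is zero where K_a γ z = 2c√K_a, so z_c = 2c/(γ√K_a) = 2×9.9/(16.7×0.7467) = 1.588 m.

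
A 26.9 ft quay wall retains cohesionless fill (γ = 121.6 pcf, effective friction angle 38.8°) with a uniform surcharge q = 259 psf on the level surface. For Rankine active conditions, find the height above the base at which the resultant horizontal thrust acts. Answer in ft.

K_a = 0.2296.
Triangular part P₁ = ½K_aγH² = 10100 at H/3 = 8.967 ft; rectangular part P₂ = K_a q H = 1599 at H/2 = 13.45 ft.
ȳ = (P₁·8.967 + P₂·13.45)/(P₁+P₂) = 9.580 ft.

9.58 ft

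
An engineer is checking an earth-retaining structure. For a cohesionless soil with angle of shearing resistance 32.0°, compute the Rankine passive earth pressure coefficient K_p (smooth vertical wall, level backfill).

K_p = (1 + sin φ)/(1 − sin φ) = tan²(45° + 32.0°/2) = 3.255.

3.25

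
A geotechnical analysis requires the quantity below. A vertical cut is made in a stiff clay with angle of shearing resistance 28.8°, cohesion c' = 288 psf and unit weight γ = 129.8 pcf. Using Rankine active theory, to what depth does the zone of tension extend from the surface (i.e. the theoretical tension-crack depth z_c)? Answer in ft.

7.50 ft

K_a = tan²(45° − 28.8°/2) = 0.3498; √K_a = 0.5914.
The active pressure is zero where K_a γ z = 2c√K_a, so z_c = 2c/(γ√K_a) = 2×288/(129.8×0.5914) = 7.504 ft.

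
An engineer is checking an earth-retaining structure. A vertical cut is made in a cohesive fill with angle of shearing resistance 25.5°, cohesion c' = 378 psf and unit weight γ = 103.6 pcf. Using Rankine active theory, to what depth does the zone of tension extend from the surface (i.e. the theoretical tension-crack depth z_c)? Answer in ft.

11.6 ft

K_a = tan²(45° − 25.5°/2) = 0.3981; √K_a = 0.6310.
The active pressure is zero where K_a γ z = 2c√K_a, so z_c = 2c/(γ√K_a) = 2×378/(103.6×0.6310) = 11.57 ft.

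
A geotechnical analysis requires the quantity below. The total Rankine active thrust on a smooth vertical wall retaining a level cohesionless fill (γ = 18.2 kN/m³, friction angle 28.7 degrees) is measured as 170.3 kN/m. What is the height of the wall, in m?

K_a = 0.3511. P_a = ½ K_a γ H² ⇒ H = √(2P_a/(K_a γ)).
H = √(2×170.3/(0.3511×18.2)) = 7.300 m.

7.30 m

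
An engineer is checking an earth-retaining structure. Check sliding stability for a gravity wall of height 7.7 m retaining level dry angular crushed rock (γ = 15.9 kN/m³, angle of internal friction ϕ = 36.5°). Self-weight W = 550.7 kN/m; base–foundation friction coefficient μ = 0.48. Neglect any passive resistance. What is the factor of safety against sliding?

2.21

K_a = tan²(45° − 36.5°/2) = 0.2541.
P_a = ½K_aγH² = 0.5×0.2541×15.9×7.7² = 119.8 kN/m, acting at H/3 = 2.567 m above the base.
FS_sliding = μW / P_a = 0.48×550.7 / 119.8 = 2.207.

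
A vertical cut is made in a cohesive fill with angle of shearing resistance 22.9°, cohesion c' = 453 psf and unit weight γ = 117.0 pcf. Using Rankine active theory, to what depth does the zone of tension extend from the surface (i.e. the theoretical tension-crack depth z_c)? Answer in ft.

K_a = tan²(45° − 22.9°/2) = 0.4398; √K_a = 0.6631.
The active pressure is zero where K_a γ z = 2c√K_a, so z_c = 2c/(γ√K_a) = 2×453/(117.0×0.6631) = 11.68 ft.

11.7 ft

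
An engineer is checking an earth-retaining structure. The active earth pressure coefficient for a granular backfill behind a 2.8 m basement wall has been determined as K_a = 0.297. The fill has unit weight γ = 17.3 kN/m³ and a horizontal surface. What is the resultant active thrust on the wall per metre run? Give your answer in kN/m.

P = ½ K_a γ H² = 0.5 × 0.297 × 17.3 × 2.8² = 20.14 kN/m.

20.1 kN/m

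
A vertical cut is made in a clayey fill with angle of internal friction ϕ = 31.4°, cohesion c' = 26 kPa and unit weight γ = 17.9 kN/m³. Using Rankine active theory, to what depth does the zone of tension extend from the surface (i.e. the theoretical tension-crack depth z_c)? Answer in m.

K_a = tan²(45° − 31.4°/2) = 0.3149; √K_a = 0.5612.
The active pressure is zero where K_a γ z = 2c√K_a, so z_c = 2c/(γ√K_a) = 2×26/(17.9×0.5612) = 5.177 m.

5.18 m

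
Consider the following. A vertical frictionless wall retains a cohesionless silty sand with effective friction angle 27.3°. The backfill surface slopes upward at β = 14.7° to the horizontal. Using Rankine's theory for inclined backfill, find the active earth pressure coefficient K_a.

0.420

K_a = cos β · (cos β − √(cos²β − cos²φ)) / (cos β + √(cos²β − cos²φ)).
cos β = 0.9673, cos φ = 0.8886, √(cos²β − cos²φ) = 0.3821.
K_a = 0.9673 × (0.9673 − 0.3821)/(0.9673 + 0.3821) = 0.4195.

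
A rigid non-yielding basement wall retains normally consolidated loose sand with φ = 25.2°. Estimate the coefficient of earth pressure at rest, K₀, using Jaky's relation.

0.574

K₀ = 1 − sin φ' = 1 − sin 25.2° = 0.5742.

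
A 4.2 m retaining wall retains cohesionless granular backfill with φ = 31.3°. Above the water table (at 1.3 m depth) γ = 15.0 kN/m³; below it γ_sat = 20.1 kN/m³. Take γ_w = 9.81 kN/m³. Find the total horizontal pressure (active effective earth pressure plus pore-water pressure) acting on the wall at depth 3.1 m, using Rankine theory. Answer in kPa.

K_a = (1 − sin φ)/(1 + sin φ) = 0.3162.
γ' = 20.1 − 9.81 = 10.29 kN/m³.
Effective vertical stress at 3.1 m: σ'_v = 15.0×1.3 + 10.29×1.80 = 38.02 kPa.
σ'_h = K_a σ'_v = 0.3162 × 38.02 = 12.02 kPa; u = γ_w × 1.80 = 17.66 kPa.
Total σ_h = 12.02 + 17.66 = 29.68 kPa.

29.7 kPa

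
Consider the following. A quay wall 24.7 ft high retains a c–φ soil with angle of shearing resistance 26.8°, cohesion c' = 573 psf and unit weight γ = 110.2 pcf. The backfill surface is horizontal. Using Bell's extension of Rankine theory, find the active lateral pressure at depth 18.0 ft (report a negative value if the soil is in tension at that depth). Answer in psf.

K_a = (1 − sin φ)/(1 + sin φ) = 0.3785.
σ_a = K_a γ z − 2c√K_a = 0.3785×110.2×18.0 − 2×573×0.6152 = 45.72 psf.

45.7 psf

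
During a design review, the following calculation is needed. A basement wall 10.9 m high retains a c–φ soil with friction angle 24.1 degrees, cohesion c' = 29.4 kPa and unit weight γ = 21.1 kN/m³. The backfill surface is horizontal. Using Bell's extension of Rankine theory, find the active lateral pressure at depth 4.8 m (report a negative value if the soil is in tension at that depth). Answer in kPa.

4.44 kPa

K_a = (1 − sin φ)/(1 + sin φ) = 0.4201.
σ_a = K_a γ z − 2c√K_a = 0.4201×21.1×4.8 − 2×29.4×0.6482 = 4.438 kPa.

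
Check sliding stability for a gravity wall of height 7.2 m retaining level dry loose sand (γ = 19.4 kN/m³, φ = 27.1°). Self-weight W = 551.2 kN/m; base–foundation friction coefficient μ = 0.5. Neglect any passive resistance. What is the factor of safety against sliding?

K_a = tan²(45° − 27.1°/2) = 0.3741.
P_a = ½K_aγH² = 0.5×0.3741×19.4×7.2² = 188.1 kN/m, acting at H/3 = 2.400 m above the base.
FS_sliding = μW / P_a = 0.5×551.2 / 188.1 = 1.465.

1.47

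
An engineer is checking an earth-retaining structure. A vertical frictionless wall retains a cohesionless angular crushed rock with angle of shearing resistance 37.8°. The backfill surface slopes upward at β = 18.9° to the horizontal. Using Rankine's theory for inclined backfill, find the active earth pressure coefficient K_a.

K_a = cos β · (cos β − √(cos²β − cos²φ)) / (cos β + √(cos²β − cos²φ)).
cos β = 0.9461, cos φ = 0.7902, √(cos²β − cos²φ) = 0.5203.
K_a = 0.9461 × (0.9461 − 0.5203)/(0.9461 + 0.5203) = 0.2747.

0.275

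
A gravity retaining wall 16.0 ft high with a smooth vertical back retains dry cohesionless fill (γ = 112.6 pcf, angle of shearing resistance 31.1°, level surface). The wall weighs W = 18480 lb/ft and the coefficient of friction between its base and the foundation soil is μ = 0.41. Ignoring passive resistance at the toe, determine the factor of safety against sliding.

K_a = tan²(45° − 31.1°/2) = 0.3188.
P_a = ½K_aγH² = 0.5×0.3188×112.6×16.0² = 4595 lb/ft, acting at H/3 = 5.333 ft above the base.
FS_sliding = μW / P_a = 0.41×18480 / 4595 = 1.649.

1.65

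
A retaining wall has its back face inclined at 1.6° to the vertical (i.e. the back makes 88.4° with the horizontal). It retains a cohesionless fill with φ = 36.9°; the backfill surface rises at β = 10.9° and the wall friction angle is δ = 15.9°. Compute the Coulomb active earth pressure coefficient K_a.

K_a = sin²(α+φ) / [sin²α · sin(α−δ) · (1 + √{sin(φ+δ)sin(φ−β) / (sin(α−δ)sin(α+β))})²].
With α = 88.4°, φ = 36.9°, δ = 15.9°, β = 10.9°: K_a = 0.2699.

0.270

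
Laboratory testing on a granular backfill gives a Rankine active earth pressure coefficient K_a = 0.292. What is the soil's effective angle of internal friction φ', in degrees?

33.2°

K_a = tan²(45° − φ/2) ⇒ 45° − φ/2 = arctan(√0.292) = 28.39°.
φ = 2(45° − 28.39°) = 33.23°.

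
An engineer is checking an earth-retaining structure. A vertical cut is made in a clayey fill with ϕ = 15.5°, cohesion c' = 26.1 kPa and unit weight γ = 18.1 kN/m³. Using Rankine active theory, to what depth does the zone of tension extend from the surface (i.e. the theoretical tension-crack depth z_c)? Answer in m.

K_a = tan²(45° − 15.5°/2) = 0.5782; √K_a = 0.7604.
The active pressure is zero where K_a γ z = 2c√K_a, so z_c = 2c/(γ√K_a) = 2×26.1/(18.1×0.7604) = 3.793 m.

3.79 m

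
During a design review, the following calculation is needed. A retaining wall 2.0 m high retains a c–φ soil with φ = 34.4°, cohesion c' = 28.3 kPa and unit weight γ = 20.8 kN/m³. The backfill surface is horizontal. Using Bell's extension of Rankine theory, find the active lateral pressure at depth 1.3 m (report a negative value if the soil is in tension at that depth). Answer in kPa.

-22.3 kPa

K_a = (1 − sin φ)/(1 + sin φ) = 0.2780.
σ_a = K_a γ z − 2c√K_a = 0.2780×20.8×1.3 − 2×28.3×0.5272 = -22.33 kPa.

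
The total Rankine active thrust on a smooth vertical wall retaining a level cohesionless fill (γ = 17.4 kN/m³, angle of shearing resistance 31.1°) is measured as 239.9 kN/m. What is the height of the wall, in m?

K_a = 0.3188. P_a = ½ K_a γ H² ⇒ H = √(2P_a/(K_a γ)).
H = √(2×239.9/(0.3188×17.4)) = 9.300 m.

9.30 m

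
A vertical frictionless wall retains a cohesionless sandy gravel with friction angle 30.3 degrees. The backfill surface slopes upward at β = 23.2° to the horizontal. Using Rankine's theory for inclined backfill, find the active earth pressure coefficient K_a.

0.450

K_a = cos β · (cos β − √(cos²β − cos²φ)) / (cos β + √(cos²β − cos²φ)).
cos β = 0.9191, cos φ = 0.8634, √(cos²β − cos²φ) = 0.3152.
K_a = 0.9191 × (0.9191 − 0.3152)/(0.9191 + 0.3152) = 0.4497.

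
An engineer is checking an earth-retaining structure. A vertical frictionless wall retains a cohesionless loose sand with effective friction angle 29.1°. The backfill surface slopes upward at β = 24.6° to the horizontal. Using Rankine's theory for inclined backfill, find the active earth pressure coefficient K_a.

K_a = cos β · (cos β − √(cos²β − cos²φ)) / (cos β + √(cos²β − cos²φ)).
cos β = 0.9092, cos φ = 0.8738, √(cos²β − cos²φ) = 0.2515.
K_a = 0.9092 × (0.9092 − 0.2515)/(0.9092 + 0.2515) = 0.5153.

0.515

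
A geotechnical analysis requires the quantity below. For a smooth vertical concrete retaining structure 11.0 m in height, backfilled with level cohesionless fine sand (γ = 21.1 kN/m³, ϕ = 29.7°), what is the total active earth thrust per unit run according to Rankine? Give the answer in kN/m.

431 kN/m

K_a = tan²(45° − φ/2) = 0.3374.
P_a = ½ K_a γ H² = 0.5 × 0.3374 × 21.1 × 11.0² = 430.7 kN/m.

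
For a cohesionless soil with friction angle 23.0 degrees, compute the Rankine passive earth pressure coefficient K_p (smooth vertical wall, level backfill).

K_p = (1 + sin φ)/(1 − sin φ) = tan²(45° + 23.0°/2) = 2.283.

2.28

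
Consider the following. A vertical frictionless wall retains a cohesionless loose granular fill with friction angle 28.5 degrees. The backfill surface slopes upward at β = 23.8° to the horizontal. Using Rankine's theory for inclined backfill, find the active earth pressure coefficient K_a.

0.517

K_a = cos β · (cos β − √(cos²β − cos²φ)) / (cos β + √(cos²β − cos²φ)).
cos β = 0.9150, cos φ = 0.8788, √(cos²β − cos²φ) = 0.2546.
K_a = 0.9150 × (0.9150 − 0.2546)/(0.9150 + 0.2546) = 0.5166.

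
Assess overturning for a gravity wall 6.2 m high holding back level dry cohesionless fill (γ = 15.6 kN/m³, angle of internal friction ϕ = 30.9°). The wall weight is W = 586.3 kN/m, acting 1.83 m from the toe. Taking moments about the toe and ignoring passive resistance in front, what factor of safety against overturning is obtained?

5.39

K_a = tan²(45° − 30.9°/2) = 0.3214.
P_a = ½K_aγH² = 0.5×0.3214×15.6×6.2² = 96.37 kN/m, acting at H/3 = 2.067 m above the base.
Overturning moment M_o = P_a × H/3 = 96.37 × 2.067 = 199.2.
Resisting moment M_r = W × 1.83 = 586.3 × 1.83 = 1073.
FS_overturning = M_r/M_o = 1073/199.2 = 5.387.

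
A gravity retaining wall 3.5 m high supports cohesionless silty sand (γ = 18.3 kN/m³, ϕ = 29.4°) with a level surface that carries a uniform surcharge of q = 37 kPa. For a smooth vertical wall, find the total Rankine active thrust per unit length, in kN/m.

82.5 kN/m

K_a = tan²(45° − φ/2) = 0.3415.
Soil triangle: ½ K_a γ H² = 0.5×0.3415×18.3×3.5² = 38.27 kN/m.
Surcharge rectangle: K_a q H = 0.3415×37×3.5 = 44.22 kN/m.
Total = 38.27 + 44.22 = 82.49 kN/m.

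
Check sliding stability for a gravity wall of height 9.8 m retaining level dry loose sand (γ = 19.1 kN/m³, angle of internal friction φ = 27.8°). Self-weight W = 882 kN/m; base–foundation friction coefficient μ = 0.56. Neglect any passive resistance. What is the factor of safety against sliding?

K_a = tan²(45° − 27.8°/2) = 0.3639.
P_a = ½K_aγH² = 0.5×0.3639×19.1×9.8² = 333.8 kN/m, acting at H/3 = 3.267 m above the base.
FS_sliding = μW / P_a = 0.56×882 / 333.8 = 1.480.

1.48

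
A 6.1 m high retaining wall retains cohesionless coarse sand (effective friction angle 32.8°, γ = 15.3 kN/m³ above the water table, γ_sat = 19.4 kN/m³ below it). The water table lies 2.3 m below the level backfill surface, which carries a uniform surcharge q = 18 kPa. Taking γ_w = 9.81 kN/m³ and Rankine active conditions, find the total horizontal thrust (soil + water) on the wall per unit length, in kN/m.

176 kN/m

K_a = tan²(45° − φ/2) = 0.2973.
γ' = 19.4 − 9.81 = 9.590 kN/m³. h₂ = H − d_w = 3.8 m.
σ'_h: at surface K_a·q = 5.351; at WT K_a(q+γd_w) = 15.81; at base K_a(q+γd_w+γ'h₂) = 26.64 kPa.
P₁ = ½(5.351+15.81)×2.3 = 24.34; P₂ = ½(15.81+26.64)×3.8 = 80.67; P_w = ½γ_w h₂² = 70.83.
Total = 24.34+80.67+70.83 = 175.8 kN/m.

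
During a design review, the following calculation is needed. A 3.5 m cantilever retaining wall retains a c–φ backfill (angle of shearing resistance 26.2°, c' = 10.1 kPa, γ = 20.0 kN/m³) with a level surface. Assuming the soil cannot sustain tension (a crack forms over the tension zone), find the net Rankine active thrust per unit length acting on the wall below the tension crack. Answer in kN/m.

K_a = 0.3874; √K_a = 0.6224.
Tension-crack depth z_c = 2c/(γ√K_a) = 2×10.1/(20.0×0.6224) = 1.623 m.
σ_a at base = K_a γ H − 2c√K_a = 0.3874×20.0×3.5 − 2×10.1×0.6224 = 14.55 kPa.
P_a = ½ × 14.55 × (H − z_c) = 0.5×14.55×1.877 = 13.66 kN/m.

13.7 kN/m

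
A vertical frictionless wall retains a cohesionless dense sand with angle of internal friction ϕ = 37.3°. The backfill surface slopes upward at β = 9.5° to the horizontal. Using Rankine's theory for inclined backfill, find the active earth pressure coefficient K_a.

0.253

K_a = cos β · (cos β − √(cos²β − cos²φ)) / (cos β + √(cos²β − cos²φ)).
cos β = 0.9863, cos φ = 0.7955, √(cos²β − cos²φ) = 0.5831.
K_a = 0.9863 × (0.9863 − 0.5831)/(0.9863 + 0.5831) = 0.2534.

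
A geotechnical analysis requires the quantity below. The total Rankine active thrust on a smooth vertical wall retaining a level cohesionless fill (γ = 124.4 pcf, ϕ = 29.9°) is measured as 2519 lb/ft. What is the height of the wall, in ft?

K_a = 0.3347. P_a = ½ K_a γ H² ⇒ H = √(2P_a/(K_a γ)).
H = √(2×2519/(0.3347×124.4)) = 11.00 ft.

11.0 ft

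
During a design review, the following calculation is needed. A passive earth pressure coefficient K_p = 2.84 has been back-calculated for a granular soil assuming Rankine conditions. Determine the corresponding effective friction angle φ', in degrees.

28.6°

K_p = (1+sin φ)/(1−sin φ) ⇒ sin φ = (K_p − 1)/(K_p + 1) = 0.4792.
φ = arcsin(0.4792) = 28.63°.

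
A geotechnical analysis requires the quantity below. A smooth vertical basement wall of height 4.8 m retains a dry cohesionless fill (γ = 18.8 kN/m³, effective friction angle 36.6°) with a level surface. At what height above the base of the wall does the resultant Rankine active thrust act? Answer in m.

1.60 m

K_a = 0.2530.
The pressure distribution is triangular, so the resultant acts at H/3 above the base = 4.8/3 = 1.600 m.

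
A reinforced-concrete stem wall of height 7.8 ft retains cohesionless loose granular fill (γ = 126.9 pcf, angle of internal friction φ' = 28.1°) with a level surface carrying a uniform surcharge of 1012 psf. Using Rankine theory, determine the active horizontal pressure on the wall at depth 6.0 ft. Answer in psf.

638 psf

K_a = (1 − sin φ)/(1 + sin φ) = 0.3596.
σ_v = γz + q = 126.9 × 6.0 + 1012 = 1773 psf.
σ_h = K_a σ_v = 0.3596 × 1773 = 637.7 psf.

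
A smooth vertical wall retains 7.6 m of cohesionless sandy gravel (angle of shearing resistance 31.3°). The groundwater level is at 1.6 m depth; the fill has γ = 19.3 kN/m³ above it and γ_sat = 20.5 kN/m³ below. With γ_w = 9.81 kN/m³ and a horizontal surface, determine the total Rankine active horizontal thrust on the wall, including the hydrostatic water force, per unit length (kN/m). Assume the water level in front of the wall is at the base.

304 kN/m

K_a = tan²(45° − φ/2) = 0.3162.
γ' = 20.5 − 9.81 = 10.69 kN/m³. Depth below WT = 6.0 m.
σ'_h at WT = K_a γ d_w = 9.764 kPa; at base = 9.764 + K_a γ' × 6.0 = 30.05 kPa.
P₁ (0–1.6 m) = ½×9.764×1.6 = 7.812. P₂ (1.6–7.6 m) = ½(9.764+30.05)×6.0 = 119.4.
P_w = ½ γ_w h₂² = 0.5×9.81×6.0² = 176.6. Total = 7.812+119.4+176.6 = 303.8 kN/m.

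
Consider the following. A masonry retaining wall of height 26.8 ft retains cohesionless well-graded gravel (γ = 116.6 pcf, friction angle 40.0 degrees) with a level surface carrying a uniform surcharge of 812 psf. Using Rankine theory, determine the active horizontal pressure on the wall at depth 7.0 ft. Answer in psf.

K_a = (1 − sin φ)/(1 + sin φ) = 0.2174.
σ_v = γz + q = 116.6 × 7.0 + 812 = 1628 psf.
σ_h = K_a σ_v = 0.2174 × 1628 = 354.0 psf.

354 psf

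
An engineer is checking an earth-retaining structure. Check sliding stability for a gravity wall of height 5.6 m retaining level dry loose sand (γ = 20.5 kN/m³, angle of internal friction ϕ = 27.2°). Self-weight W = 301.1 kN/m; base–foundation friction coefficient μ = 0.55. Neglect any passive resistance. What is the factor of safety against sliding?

1.38

K_a = tan²(45° − 27.2°/2) = 0.3726.
P_a = ½K_aγH² = 0.5×0.3726×20.5×5.6² = 119.8 kN/m, acting at H/3 = 1.867 m above the base.
FS_sliding = μW / P_a = 0.55×301.1 / 119.8 = 1.383.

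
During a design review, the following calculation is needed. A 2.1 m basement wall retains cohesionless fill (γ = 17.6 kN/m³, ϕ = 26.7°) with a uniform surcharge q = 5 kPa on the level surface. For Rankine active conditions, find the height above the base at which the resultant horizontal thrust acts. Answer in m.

K_a = 0.3800.
Triangular part P₁ = ½K_aγH² = 14.75 at H/3 = 0.7000 m; rectangular part P₂ = K_a q H = 3.990 at H/2 = 1.050 m.
ȳ = (P₁·0.7000 + P₂·1.050)/(P₁+P₂) = 0.7745 m.

0.775 m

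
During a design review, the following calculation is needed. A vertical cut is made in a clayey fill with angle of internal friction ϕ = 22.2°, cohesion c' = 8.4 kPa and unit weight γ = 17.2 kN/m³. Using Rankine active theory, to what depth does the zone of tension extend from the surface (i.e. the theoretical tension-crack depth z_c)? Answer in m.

1.45 m

K_a = tan²(45° − 22.2°/2) = 0.4515; √K_a = 0.6720.
The active pressure is zero where K_a γ z = 2c√K_a, so z_c = 2c/(γ√K_a) = 2×8.4/(17.2×0.6720) = 1.454 m.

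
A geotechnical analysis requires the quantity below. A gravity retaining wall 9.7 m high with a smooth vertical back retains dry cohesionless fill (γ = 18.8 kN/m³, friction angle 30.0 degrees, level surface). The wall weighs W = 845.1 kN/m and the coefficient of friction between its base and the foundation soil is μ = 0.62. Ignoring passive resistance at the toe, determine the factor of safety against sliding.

K_a = tan²(45° − 30.0°/2) = 0.3333.
P_a = ½K_aγH² = 0.5×0.3333×18.8×9.7² = 294.8 kN/m, acting at H/3 = 3.233 m above the base.
FS_sliding = μW / P_a = 0.62×845.1 / 294.8 = 1.777.

1.78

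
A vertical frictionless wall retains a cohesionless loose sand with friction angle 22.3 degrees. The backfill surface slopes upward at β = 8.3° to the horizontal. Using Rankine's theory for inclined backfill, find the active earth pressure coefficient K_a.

0.471

K_a = cos β · (cos β − √(cos²β − cos²φ)) / (cos β + √(cos²β − cos²φ)).
cos β = 0.9895, cos φ = 0.9252, √(cos²β − cos²φ) = 0.3509.
K_a = 0.9895 × (0.9895 − 0.3509)/(0.9895 + 0.3509) = 0.4714.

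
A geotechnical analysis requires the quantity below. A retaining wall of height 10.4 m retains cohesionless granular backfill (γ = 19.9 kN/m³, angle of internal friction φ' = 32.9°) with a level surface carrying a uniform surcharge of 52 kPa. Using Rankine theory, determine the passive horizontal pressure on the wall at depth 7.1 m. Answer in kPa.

653 kPa

K_p = (1 + sin φ)/(1 − sin φ) = 3.378.
σ_v = γz + q = 19.9 × 7.1 + 52 = 193.3 kPa.
σ_h = K_p σ_v = 3.378 × 193.3 = 652.9 kPa.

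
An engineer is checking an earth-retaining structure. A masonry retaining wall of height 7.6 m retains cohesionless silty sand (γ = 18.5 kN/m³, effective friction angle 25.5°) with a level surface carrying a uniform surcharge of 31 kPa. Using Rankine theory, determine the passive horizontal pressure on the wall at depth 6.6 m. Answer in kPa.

385 kPa

K_p = (1 + sin φ)/(1 − sin φ) = 2.512.
σ_v = γz + q = 18.5 × 6.6 + 31 = 153.1 kPa.
σ_h = K_p σ_v = 2.512 × 153.1 = 384.6 kPa.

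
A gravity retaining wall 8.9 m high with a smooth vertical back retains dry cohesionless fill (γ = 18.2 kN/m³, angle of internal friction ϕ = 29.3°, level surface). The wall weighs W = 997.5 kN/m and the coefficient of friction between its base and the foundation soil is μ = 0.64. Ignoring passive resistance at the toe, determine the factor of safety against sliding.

2.58

K_a = tan²(45° − 29.3°/2) = 0.3428.
P_a = ½K_aγH² = 0.5×0.3428×18.2×8.9² = 247.1 kN/m, acting at H/3 = 2.967 m above the base.
FS_sliding = μW / P_a = 0.64×997.5 / 247.1 = 2.583.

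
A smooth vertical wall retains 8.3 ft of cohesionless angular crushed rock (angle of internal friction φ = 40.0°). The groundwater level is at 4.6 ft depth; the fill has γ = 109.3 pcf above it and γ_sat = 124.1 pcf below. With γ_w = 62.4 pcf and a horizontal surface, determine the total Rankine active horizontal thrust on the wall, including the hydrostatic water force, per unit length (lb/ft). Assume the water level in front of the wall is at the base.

K_a = tan²(45° − φ/2) = 0.2174.
γ' = 124.1 − 62.4 = 61.70 pcf. Depth below WT = 3.7 ft.
σ'_h at WT = K_a γ d_w = 109.3 psf; at base = 109.3 + K_a γ' × 3.7 = 159.0 psf.
P₁ (0–4.6 ft) = ½×109.3×4.6 = 251.4. P₂ (4.6–8.3 ft) = ½(109.3+159.0)×3.7 = 496.3.
P_w = ½ γ_w h₂² = 0.5×62.4×3.7² = 427.1. Total = 251.4+496.3+427.1 = 1175 lb/ft.

1170 lb/ft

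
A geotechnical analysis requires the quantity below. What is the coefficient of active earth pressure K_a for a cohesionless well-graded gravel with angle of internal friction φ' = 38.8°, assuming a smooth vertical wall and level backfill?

K_a = tan²(45° − φ/2) = tan²(25.60°) = 0.2296.

0.230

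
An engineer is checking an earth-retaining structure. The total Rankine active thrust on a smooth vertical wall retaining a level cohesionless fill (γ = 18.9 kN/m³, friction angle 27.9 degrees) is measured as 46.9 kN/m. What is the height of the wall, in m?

3.70 m

K_a = 0.3625. P_a = ½ K_a γ H² ⇒ H = √(2P_a/(K_a γ)).
H = √(2×46.9/(0.3625×18.9)) = 3.700 m.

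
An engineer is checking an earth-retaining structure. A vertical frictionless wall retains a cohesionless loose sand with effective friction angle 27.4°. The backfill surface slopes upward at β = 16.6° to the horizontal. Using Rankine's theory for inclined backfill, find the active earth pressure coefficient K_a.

K_a = cos β · (cos β − √(cos²β − cos²φ)) / (cos β + √(cos²β − cos²φ)).
cos β = 0.9583, cos φ = 0.8878, √(cos²β − cos²φ) = 0.3608.
K_a = 0.9583 × (0.9583 − 0.3608)/(0.9583 + 0.3608) = 0.4341.

0.434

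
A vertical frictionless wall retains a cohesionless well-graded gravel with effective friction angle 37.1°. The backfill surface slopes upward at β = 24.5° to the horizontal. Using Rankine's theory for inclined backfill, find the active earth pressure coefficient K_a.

K_a = cos β · (cos β − √(cos²β − cos²φ)) / (cos β + √(cos²β − cos²φ)).
cos β = 0.9100, cos φ = 0.7976, √(cos²β − cos²φ) = 0.4381.
K_a = 0.9100 × (0.9100 − 0.4381)/(0.9100 + 0.4381) = 0.3186.

0.319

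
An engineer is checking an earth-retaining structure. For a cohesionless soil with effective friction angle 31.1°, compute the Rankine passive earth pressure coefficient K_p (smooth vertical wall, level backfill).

3.14

K_p = (1 + sin φ)/(1 − sin φ) = tan²(45° + 31.1°/2) = 3.137.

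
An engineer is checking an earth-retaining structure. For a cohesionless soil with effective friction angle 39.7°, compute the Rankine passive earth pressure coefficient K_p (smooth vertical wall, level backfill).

4.54

K_p = (1 + sin φ)/(1 − sin φ) = tan²(45° + 39.7°/2) = 4.537.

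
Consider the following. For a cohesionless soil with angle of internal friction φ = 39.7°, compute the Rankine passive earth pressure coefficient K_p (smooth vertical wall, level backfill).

4.54

K_p = (1 + sin φ)/(1 − sin φ) = tan²(45° + 39.7°/2) = 4.537.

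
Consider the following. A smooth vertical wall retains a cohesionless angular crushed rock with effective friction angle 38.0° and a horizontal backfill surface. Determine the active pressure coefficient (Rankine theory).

0.238

K_a = tan²(45° − φ/2) = tan²(26.00°) = 0.2379.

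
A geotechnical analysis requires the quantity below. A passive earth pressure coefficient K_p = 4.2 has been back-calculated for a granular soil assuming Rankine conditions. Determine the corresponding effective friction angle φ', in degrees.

38.0°

K_p = (1+sin φ)/(1−sin φ) ⇒ sin φ = (K_p − 1)/(K_p + 1) = 0.6154.
φ = arcsin(0.6154) = 37.98°.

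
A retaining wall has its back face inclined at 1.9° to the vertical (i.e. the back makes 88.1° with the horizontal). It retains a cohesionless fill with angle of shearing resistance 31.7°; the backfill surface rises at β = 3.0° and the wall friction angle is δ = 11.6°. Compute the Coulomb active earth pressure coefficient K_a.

K_a = sin²(α+φ) / [sin²α · sin(α−δ) · (1 + √{sin(φ+δ)sin(φ−β) / (sin(α−δ)sin(α+β))})²].
With α = 88.1°, φ = 31.7°, δ = 11.6°, β = 3.0°: K_a = 0.3098.

0.310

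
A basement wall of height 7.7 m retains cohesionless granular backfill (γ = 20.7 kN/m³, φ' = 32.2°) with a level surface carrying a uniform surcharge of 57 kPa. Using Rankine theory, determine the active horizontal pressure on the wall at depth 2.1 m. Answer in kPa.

30.6 kPa

K_a = (1 − sin φ)/(1 + sin φ) = 0.3047.
σ_v = γz + q = 20.7 × 2.1 + 57 = 100.5 kPa.
σ_h = K_a σ_v = 0.3047 × 100.5 = 30.62 kPa.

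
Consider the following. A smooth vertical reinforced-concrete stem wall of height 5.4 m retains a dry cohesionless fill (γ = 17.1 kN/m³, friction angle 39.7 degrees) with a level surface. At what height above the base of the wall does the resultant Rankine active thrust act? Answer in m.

1.80 m

K_a = 0.2204.
The pressure distribution is triangular, so the resultant acts at H/3 above the base = 5.4/3 = 1.800 m.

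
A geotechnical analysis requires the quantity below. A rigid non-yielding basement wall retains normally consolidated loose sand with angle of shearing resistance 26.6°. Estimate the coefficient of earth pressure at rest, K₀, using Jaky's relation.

K₀ = 1 − sin φ' = 1 − sin 26.6° = 0.5522.

0.552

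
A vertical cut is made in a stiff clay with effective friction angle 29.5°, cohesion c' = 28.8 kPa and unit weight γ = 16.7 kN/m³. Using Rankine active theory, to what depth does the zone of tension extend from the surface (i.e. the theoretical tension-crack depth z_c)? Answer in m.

5.91 m

K_a = tan²(45° − 29.5°/2) = 0.3401; √K_a = 0.5832.
The active pressure is zero where K_a γ z = 2c√K_a, so z_c = 2c/(γ√K_a) = 2×28.8/(16.7×0.5832) = 5.914 m.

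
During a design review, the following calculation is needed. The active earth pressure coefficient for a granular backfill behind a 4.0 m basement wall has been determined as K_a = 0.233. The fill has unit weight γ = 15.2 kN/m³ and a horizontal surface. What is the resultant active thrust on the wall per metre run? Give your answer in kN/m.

28.3 kN/m

P = ½ K_a γ H² = 0.5 × 0.233 × 15.2 × 4.0² = 28.33 kN/m.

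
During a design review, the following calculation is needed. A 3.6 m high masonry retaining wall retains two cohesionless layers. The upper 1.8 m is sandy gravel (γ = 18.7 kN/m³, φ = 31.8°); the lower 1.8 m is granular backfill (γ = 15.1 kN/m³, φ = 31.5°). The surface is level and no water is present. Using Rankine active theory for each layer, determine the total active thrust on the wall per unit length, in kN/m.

36.1 kN/m

K_a1 = tan²(45°−31.8°/2) = 0.3098; K_a2 = tan²(45°−31.5°/2) = 0.3136.
Layer 1: σ at base = K_a1 γ₁ h₁ = 10.43 kPa; P₁ = ½×10.43×1.8 = 9.385.
Layer 2: σ_v at top = γ₁h₁ = 33.66; σ_h top = K_a2×33.66 = 10.56; σ_h base = K_a2×(33.66+15.1×1.8) = 19.08.
P₂ = ½(10.56+19.08)×1.8 = 26.67. Total P_a = 9.385+26.67 = 36.06 kN/m.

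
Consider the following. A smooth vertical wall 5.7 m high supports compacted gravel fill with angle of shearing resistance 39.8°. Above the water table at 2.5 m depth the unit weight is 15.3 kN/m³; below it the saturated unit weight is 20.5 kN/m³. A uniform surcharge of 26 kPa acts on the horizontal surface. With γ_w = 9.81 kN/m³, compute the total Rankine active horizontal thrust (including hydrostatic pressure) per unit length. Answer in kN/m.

K_a = tan²(45° − φ/2) = 0.2194.
γ' = 20.5 − 9.81 = 10.69 kN/m³. h₂ = H − d_w = 3.2 m.
σ'_h: at surface K_a·q = 5.705; at WT K_a(q+γd_w) = 14.10; at base K_a(q+γd_w+γ'h₂) = 21.60 kPa.
P₁ = ½(5.705+14.10)×2.5 = 24.75; P₂ = ½(14.10+21.60)×3.2 = 57.12; P_w = ½γ_w h₂² = 50.23.
Total = 24.75+57.12+50.23 = 132.1 kN/m.

132 kN/m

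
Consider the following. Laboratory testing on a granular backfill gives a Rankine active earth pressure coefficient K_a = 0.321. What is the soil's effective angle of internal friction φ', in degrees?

K_a = tan²(45° − φ/2) ⇒ 45° − φ/2 = arctan(√0.321) = 29.53°.
φ = 2(45° − 29.53°) = 30.93°.

30.9°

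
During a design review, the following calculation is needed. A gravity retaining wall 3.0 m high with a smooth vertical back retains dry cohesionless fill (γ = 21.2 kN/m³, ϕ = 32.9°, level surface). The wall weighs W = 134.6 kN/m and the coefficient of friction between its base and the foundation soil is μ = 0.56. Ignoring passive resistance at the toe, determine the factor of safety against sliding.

2.67

K_a = tan²(45° − 32.9°/2) = 0.2960.
P_a = ½K_aγH² = 0.5×0.2960×21.2×3.0² = 28.24 kN/m, acting at H/3 = 1.000 m above the base.
FS_sliding = μW / P_a = 0.56×134.6 / 28.24 = 2.669.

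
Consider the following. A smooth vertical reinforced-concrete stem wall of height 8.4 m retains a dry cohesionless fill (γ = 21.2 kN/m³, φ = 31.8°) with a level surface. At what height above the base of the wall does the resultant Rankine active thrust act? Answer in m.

K_a = 0.3098.
The pressure distribution is triangular, so the resultant acts at H/3 above the base = 8.4/3 = 2.800 m.

2.80 m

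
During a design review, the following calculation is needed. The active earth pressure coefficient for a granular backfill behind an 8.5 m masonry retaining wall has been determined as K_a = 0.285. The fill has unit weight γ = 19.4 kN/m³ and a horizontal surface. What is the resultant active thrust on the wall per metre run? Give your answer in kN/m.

P = ½ K_a γ H² = 0.5 × 0.285 × 19.4 × 8.5² = 199.7 kN/m.

200 kN/m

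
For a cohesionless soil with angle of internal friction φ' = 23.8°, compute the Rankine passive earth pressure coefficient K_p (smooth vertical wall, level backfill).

K_p = (1 + sin φ)/(1 − sin φ) = tan²(45° + 23.8°/2) = 2.353.

2.35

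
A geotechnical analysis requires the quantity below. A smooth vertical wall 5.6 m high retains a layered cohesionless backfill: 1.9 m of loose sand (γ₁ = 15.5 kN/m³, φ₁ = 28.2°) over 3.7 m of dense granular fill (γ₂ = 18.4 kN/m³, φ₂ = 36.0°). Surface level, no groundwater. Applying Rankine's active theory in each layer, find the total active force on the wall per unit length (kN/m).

71.0 kN/m

K_a1 = tan²(45°−28.2°/2) = 0.3582; K_a2 = tan²(45°−36.0°/2) = 0.2596.
Layer 1: σ at base = K_a1 γ₁ h₁ = 10.55 kPa; P₁ = ½×10.55×1.9 = 10.02.
Layer 2: σ_v at top = γ₁h₁ = 29.45; σ_h top = K_a2×29.45 = 7.646; σ_h base = K_a2×(29.45+18.4×3.7) = 25.32.
P₂ = ½(7.646+25.32)×3.7 = 60.99. Total P_a = 10.02+60.99 = 71.01 kN/m.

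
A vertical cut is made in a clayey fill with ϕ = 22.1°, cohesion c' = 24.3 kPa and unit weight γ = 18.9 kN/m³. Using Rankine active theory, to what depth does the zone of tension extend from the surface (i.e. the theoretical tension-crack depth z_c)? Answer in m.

3.82 m

K_a = tan²(45° − 22.1°/2) = 0.4533; √K_a = 0.6732.
The active pressure is zero where K_a γ z = 2c√K_a, so z_c = 2c/(γ√K_a) = 2×24.3/(18.9×0.6732) = 3.819 m.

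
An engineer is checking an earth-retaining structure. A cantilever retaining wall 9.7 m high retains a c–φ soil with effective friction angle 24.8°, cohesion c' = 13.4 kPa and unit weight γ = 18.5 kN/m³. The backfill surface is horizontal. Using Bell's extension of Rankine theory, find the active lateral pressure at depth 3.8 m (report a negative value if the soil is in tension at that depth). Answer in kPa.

11.6 kPa

K_a = (1 − sin φ)/(1 + sin φ) = 0.4090.
σ_a = K_a γ z − 2c√K_a = 0.4090×18.5×3.8 − 2×13.4×0.6395 = 11.61 kPa.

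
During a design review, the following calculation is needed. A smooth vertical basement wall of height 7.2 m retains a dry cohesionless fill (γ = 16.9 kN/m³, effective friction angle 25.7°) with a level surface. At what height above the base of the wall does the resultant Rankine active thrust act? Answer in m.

2.40 m

K_a = 0.3950.
The pressure distribution is triangular, so the resultant acts at H/3 above the base = 7.2/3 = 2.400 m.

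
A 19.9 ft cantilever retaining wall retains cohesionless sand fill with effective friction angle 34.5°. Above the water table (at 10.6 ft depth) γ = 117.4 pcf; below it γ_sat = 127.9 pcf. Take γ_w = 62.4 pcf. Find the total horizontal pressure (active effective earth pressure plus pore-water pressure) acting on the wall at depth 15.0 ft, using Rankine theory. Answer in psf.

699 psf

K_a = (1 − sin φ)/(1 + sin φ) = 0.2768.
γ' = 127.9 − 62.4 = 65.50 pcf.
Effective vertical stress at 15.0 ft: σ'_v = 117.4×10.6 + 65.50×4.40 = 1533 psf.
σ'_h = K_a σ'_v = 0.2768 × 1533 = 424.2 psf; u = γ_w × 4.40 = 274.6 psf.
Total σ_h = 424.2 + 274.6 = 698.8 psf.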